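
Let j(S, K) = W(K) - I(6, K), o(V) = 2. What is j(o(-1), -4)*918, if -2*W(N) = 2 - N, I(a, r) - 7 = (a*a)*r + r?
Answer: 126684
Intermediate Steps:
I(a, r) = 7 + r + r*a**2 (I(a, r) = 7 + ((a*a)*r + r) = 7 + (a**2*r + r) = 7 + (r*a**2 + r) = 7 + (r + r*a**2) = 7 + r + r*a**2)
W(N) = -1 + N/2 (W(N) = -(2 - N)/2 = -1 + N/2)
j(S, K) = -8 - 73*K/2 (j(S, K) = (-1 + K/2) - (7 + K + K*6**2) = (-1 + K/2) - (7 + K + K*36) = (-1 + K/2) - (7 + K + 36*K) = (-1 + K/2) - (7 + 37*K) = (-1 + K/2) + (-7 - 37*K) = -8 - 73*K/2)
j(o(-1), -4)*918 = (-8 - 73/2*(-4))*918 = (-8 + 146)*918 = 138*918 = 126684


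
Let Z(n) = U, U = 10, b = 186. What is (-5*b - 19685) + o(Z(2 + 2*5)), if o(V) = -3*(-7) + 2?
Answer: -20592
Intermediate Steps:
Z(n) = 10
o(V) = 23 (o(V) = 21 + 2 = 23)
(-5*b - 19685) + o(Z(2 + 2*5)) = (-5*186 - 19685) + 23 = (-930 - 19685) + 23 = -20615 + 23 = -20592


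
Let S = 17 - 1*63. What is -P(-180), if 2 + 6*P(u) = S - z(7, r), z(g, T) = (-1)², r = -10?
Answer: 49/6 ≈ 8.1667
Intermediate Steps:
z(g, T) = 1
S = -46 (S = 17 - 63 = -46)
P(u) = -49/6 (P(u) = -⅓ + (-46 - 1*1)/6 = -⅓ + (-46 - 1)/6 = -⅓ + (⅙)*(-47) = -⅓ - 47/6 = -49/6)
-P(-180) = -1*(-49/6) = 49/6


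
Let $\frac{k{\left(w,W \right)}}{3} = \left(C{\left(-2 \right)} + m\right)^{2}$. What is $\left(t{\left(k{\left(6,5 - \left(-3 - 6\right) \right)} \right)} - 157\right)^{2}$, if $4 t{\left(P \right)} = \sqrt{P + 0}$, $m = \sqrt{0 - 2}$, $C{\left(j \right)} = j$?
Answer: $\frac{\left(628 - \sqrt{3} \left(2 - i \sqrt{2}\right)\right)^{2}}{16} \approx 24377.0 + 191.22 i$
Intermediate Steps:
$m = i \sqrt{2}$ ($m = \sqrt{-2} = i \sqrt{2} \approx 1.4142 i$)
$k{\left(w,W \right)} = 3 \left(-2 + i \sqrt{2}\right)^{2}$
$t{\left(P \right)} = \frac{\sqrt{P}}{4}$ ($t{\left(P \right)} = \frac{\sqrt{P + 0}}{4} = \frac{\sqrt{P}}{4}$)
$\left(t{\left(k{\left(6,5 - \left(-3 - 6\right) \right)} \right)} - 157\right)^{2} = \left(\frac{\sqrt{6 - 12 i \sqrt{2}}}{4} - 157\right)^{2} = \left(-157 + \frac{\sqrt{6 - 12 i \sqrt{2}}}{4}\right)^{2}$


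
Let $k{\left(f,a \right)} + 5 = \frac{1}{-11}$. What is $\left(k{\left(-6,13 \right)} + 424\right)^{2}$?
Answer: $\frac{21233664}{121} \approx 1.7548 \cdot 10^{5}$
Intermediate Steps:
$k{\left(f,a \right)} = - \frac{56}{11}$ ($k{\left(f,a \right)} = -5 + \frac{1}{-11} = -5 - \frac{1}{11} = - \frac{56}{11}$)
$\left(k{\left(-6,13 \right)} + 424\right)^{2} = \left(- \frac{56}{11} + 424\right)^{2} = \left(\frac{4608}{11}\right)^{2} = \frac{21233664}{121}$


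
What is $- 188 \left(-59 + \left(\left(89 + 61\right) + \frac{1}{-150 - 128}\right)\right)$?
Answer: $- \frac{2377918}{139} \approx -17107.0$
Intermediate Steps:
$- 188 \left(-59 + \left(\left(89 + 61\right) + \frac{1}{-150 - 128}\right)\right) = - 188 \left(-59 + \left(150 + \frac{1}{-278}\right)\right) = - 188 \left(-59 + \left(150 - \frac{1}{278}\right)\right) = - 188 \left(-59 + \frac{41699}{278}\right) = \left(-188\right) \frac{25297}{278} = - \frac{2377918}{139}$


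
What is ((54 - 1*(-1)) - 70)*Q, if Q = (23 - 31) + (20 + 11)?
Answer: -345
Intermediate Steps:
Q = 23 (Q = -8 + 31 = 23)
((54 - 1*(-1)) - 70)*Q = ((54 - 1*(-1)) - 70)*23 = ((54 + 1) - 70)*23 = (55 - 70)*23 = -15*23 = -345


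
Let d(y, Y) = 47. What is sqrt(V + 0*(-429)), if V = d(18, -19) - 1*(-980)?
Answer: sqrt(1027) ≈ 32.047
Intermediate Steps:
V = 1027 (V = 47 - 1*(-980) = 47 + 980 = 1027)
sqrt(V + 0*(-429)) = sqrt(1027 + 0*(-429)) = sqrt(1027 + 0) = sqrt(1027)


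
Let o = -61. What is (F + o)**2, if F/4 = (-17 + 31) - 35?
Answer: 21025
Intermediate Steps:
F = -84 (F = 4*((-17 + 31) - 35) = 4*(14 - 35) = 4*(-21) = -84)
(F + o)**2 = (-84 - 61)**2 = (-145)**2 = 21025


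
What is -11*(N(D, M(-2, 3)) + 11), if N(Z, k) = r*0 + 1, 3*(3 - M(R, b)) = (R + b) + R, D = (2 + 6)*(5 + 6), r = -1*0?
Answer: -132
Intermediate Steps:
r = 0
D = 88 (D = 8*11 = 88)
M(R, b) = 3 - 2*R/3 - b/3 (M(R, b) = 3 - ((R + b) + R)/3 = 3 - (b + 2*R)/3 = 3 + (-2*R/3 - b/3) = 3 - 2*R/3 - b/3)
N(Z, k) = 1 (N(Z, k) = 0*0 + 1 = 0 + 1 = 1)
-11*(N(D, M(-2, 3)) + 11) = -11*(1 + 11) = -11*12 = -132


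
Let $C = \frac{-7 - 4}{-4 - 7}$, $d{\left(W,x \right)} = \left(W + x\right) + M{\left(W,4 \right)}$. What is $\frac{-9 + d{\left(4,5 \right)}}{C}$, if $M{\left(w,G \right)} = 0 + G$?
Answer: $4$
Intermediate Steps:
$M{\left(w,G \right)} = G$
$d{\left(W,x \right)} = 4 + W + x$ ($d{\left(W,x \right)} = \left(W + x\right) + 4 = 4 + W + x$)
$C = 1$ ($C = - \frac{11}{-11} = \left(-11\right) \left(- \frac{1}{11}\right) = 1$)
$\frac{-9 + d{\left(4,5 \right)}}{C} = \frac{-9 + \left(4 + 4 + 5\right)}{1} = 1 \left(-9 + 13\right) = 1 \cdot 4 = 4$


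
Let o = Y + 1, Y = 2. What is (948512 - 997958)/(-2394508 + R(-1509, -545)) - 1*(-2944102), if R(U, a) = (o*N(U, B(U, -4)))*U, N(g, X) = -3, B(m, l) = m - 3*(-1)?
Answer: 7009691992000/2380927 ≈ 2.9441e+6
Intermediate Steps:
o = 3 (o = 2 + 1 = 3)
B(m, l) = 3 + m (B(m, l) = m + 3 = 3 + m)
R(U, a) = -9*U (R(U, a) = (3*(-3))*U = -9*U)
(948512 - 997958)/(-2394508 + R(-1509, -545)) - 1*(-2944102) = (948512 - 997958)/(-2394508 - 9*(-1509)) - 1*(-2944102) = -49446/(-2394508 + 13581) + 2944102 = -49446/(-2380927) + 2944102 = -49446*(-1/2380927) + 2944102 = 49446/2380927 + 2944102 = 7009691992000/2380927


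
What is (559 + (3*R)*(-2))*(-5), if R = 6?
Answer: -2615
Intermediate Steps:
(559 + (3*R)*(-2))*(-5) = (559 + (3*6)*(-2))*(-5) = (559 + 18*(-2))*(-5) = (559 - 36)*(-5) = 523*(-5) = -2615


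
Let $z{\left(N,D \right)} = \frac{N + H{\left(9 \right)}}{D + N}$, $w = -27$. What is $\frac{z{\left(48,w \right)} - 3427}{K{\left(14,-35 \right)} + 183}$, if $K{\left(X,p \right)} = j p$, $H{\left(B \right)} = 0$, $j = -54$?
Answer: $- \frac{7991}{4837} \approx -1.6521$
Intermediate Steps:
$K{\left(X,p \right)} = - 54 p$
$z{\left(N,D \right)} = \frac{N}{D + N}$ ($z{\left(N,D \right)} = \frac{N + 0}{D + N} = \frac{N}{D + N}$)
$\frac{z{\left(48,w \right)} - 3427}{K{\left(14,-35 \right)} + 183} = \frac{\frac{48}{-27 + 48} - 3427}{\left(-54\right) \left(-35\right) + 183} = \frac{\frac{48}{21} - 3427}{1890 + 183} = \frac{48 \cdot \frac{1}{21} - 3427}{2073} = \left(\frac{16}{7} - 3427\right) \frac{1}{2073} = \left(- \frac{23973}{7}\right) \frac{1}{2073} = - \frac{7991}{4837}$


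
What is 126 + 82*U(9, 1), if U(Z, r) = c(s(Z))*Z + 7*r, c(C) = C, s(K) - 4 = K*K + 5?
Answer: 67120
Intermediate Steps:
s(K) = 9 + K**2 (s(K) = 4 + (K*K + 5) = 4 + (K**2 + 5) = 4 + (5 + K**2) = 9 + K**2)
U(Z, r) = 7*r + Z*(9 + Z**2) (U(Z, r) = (9 + Z**2)*Z + 7*r = Z*(9 + Z**2) + 7*r = 7*r + Z*(9 + Z**2))
126 + 82*U(9, 1) = 126 + 82*(7*1 + 9*(9 + 9**2)) = 126 + 82*(7 + 9*(9 + 81)) = 126 + 82*(7 + 9*90) = 126 + 82*(7 + 810) = 126 + 82*817 = 126 + 66994 = 67120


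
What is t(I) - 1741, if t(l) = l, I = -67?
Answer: -1808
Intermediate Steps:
t(I) - 1741 = -67 - 1741 = -1808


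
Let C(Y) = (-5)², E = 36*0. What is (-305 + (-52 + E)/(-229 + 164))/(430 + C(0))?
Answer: -117/175 ≈ -0.66857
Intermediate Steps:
E = 0
C(Y) = 25
(-305 + (-52 + E)/(-229 + 164))/(430 + C(0)) = (-305 + (-52 + 0)/(-229 + 164))/(430 + 25) = (-305 - 52/(-65))/455 = (-305 - 52*(-1/65))*(1/455) = (-305 + ⅘)*(1/455) = -1521/5*1/455 = -117/175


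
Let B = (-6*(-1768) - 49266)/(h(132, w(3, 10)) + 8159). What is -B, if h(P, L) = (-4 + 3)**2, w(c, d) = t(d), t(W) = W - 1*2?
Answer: 379/80 ≈ 4.7375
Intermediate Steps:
t(W) = -2 + W (t(W) = W - 2 = -2 + W)
w(c, d) = -2 + d
h(P, L) = 1 (h(P, L) = (-1)**2 = 1)
B = -379/80 (B = (-6*(-1768) - 49266)/(1 + 8159) = (10608 - 49266)/8160 = -38658*1/8160 = -379/80 ≈ -4.7375)
-B = -1*(-379/80) = 379/80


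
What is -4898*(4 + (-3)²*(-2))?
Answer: 68572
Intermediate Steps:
-4898*(4 + (-3)²*(-2)) = -4898*(4 + 9*(-2)) = -4898*(4 - 18) = -4898*(-14) = 68572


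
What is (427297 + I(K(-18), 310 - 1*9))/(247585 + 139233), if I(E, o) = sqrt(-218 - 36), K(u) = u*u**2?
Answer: 427297/386818 + I*sqrt(254)/386818 ≈ 1.1046 + 4.1201e-5*I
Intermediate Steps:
K(u) = u**3
I(E, o) = I*sqrt(254) (I(E, o) = sqrt(-254) = I*sqrt(254))
(427297 + I(K(-18), 310 - 1*9))/(247585 + 139233) = (427297 + I*sqrt(254))/(247585 + 139233) = (427297 + I*sqrt(254))/386818 = (427297 + I*sqrt(254))*(1/386818) = 427297/386818 + I*sqrt(254)/386818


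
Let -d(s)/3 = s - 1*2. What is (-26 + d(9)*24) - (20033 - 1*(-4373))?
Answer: -24936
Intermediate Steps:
d(s) = 6 - 3*s (d(s) = -3*(s - 1*2) = -3*(s - 2) = -3*(-2 + s) = 6 - 3*s)
(-26 + d(9)*24) - (20033 - 1*(-4373)) = (-26 + (6 - 3*9)*24) - (20033 - 1*(-4373)) = (-26 + (6 - 27)*24) - (20033 + 4373) = (-26 - 21*24) - 1*24406 = (-26 - 504) - 24406 = -530 - 24406 = -24936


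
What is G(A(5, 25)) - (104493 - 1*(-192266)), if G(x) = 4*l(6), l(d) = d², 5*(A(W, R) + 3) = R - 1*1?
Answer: -296615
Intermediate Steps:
A(W, R) = -16/5 + R/5 (A(W, R) = -3 + (R - 1*1)/5 = -3 + (R - 1)/5 = -3 + (-1 + R)/5 = -3 + (-⅕ + R/5) = -16/5 + R/5)
G(x) = 144 (G(x) = 4*6² = 4*36 = 144)
G(A(5, 25)) - (104493 - 1*(-192266)) = 144 - (104493 - 1*(-192266)) = 144 - (104493 + 192266) = 144 - 1*296759 = 144 - 296759 = -296615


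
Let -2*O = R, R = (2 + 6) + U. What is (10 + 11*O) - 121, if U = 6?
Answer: -188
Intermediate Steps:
R = 14 (R = (2 + 6) + 6 = 8 + 6 = 14)
O = -7 (O = -½*14 = -7)
(10 + 11*O) - 121 = (10 + 11*(-7)) - 121 = (10 - 77) - 121 = -67 - 121 = -188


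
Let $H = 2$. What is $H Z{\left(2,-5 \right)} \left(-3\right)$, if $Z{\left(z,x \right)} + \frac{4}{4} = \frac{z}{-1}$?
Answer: $18$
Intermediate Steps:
$Z{\left(z,x \right)} = -1 - z$ ($Z{\left(z,x \right)} = -1 + \frac{z}{-1} = -1 + z \left(-1\right) = -1 - z$)
$H Z{\left(2,-5 \right)} \left(-3\right) = 2 \left(-1 - 2\right) \left(-3\right) = 2 \left(-3\right) \left(-3\right) = \left(-6\right) \left(-3\right) = 18$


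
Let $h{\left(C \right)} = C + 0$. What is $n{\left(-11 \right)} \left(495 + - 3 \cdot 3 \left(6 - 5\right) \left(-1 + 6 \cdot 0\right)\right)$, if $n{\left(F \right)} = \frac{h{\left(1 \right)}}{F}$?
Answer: $- \frac{504}{11} \approx -45.818$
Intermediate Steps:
$h{\left(C \right)} = C$
$n{\left(F \right)} = \frac{1}{F}$ ($n{\left(F \right)} = 1 \frac{1}{F} = \frac{1}{F}$)
$n{\left(-11 \right)} \left(495 + - 3 \cdot 3 \left(6 - 5\right) \left(-1 + 6 \cdot 0\right)\right) = \frac{495 + - 3 \cdot 3 \left(6 - 5\right) \left(-1 + 6 \cdot 0\right)}{-11} = - \frac{495 + - 3 \cdot 3 \cdot 1 \left(-1 + 0\right)}{11} = - \frac{495 + \left(-3\right) 3 \left(-1\right)}{11} = - \frac{495 - -9}{11} = - \frac{495 + 9}{11} = \left(- \frac{1}{11}\right) 504 = - \frac{504}{11}$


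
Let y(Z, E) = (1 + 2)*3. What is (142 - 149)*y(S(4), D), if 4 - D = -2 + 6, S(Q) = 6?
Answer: -63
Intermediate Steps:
D = 0 (D = 4 - (-2 + 6) = 4 - 1*4 = 4 - 4 = 0)
y(Z, E) = 9 (y(Z, E) = 3*3 = 9)
(142 - 149)*y(S(4), D) = (142 - 149)*9 = -7*9 = -63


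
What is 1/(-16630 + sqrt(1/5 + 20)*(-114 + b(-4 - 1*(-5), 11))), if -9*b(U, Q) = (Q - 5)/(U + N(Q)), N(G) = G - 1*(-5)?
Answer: -108136575/1796603036522 + 74154*sqrt(505)/898301518261 ≈ -5.8334e-5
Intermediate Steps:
N(G) = 5 + G (N(G) = G + 5 = 5 + G)
b(U, Q) = -(-5 + Q)/(9*(5 + Q + U)) (b(U, Q) = -(Q - 5)/(9*(U + (5 + Q))) = -(-5 + Q)/(9*(5 + Q + U)))
1/(-16630 + sqrt(1/5 + 20)*(-114 + b(-4 - 1*(-5), 11))) = 1/(-16630 + sqrt(1/5 + 20)*(-114 + (5 - 1*11)/(9*(5 + 11 + (-4 - 1*(-5)))))) = 1/(-16630 + sqrt(1/5 + 20)*(-114 + (5 - 11)/(9*(5 + 11 + (-4 + 5))))) = 1/(-16630 + sqrt(101/5)*(-114 + (1/9)*(-6)/(5 + 11 + 1))) = 1/(-16630 + (sqrt(505)/5)*(-114 + (1/9)*(-6)/17)) = 1/(-16630 + (sqrt(505)/5)*(-114 + (1/9)*(1/17)*(-6))) = 1/(-16630 + (sqrt(505)/5)*(-114 - 2/51)) = 1/(-16630 + (sqrt(505)/5)*(-5816/51)) = 1/(-16630 - 5816*sqrt(505)/255)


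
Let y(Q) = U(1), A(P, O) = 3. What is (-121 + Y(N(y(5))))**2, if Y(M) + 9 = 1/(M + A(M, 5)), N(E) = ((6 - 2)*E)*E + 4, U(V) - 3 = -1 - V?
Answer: 2042041/121 ≈ 16876.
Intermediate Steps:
U(V) = 2 - V (U(V) = 3 + (-1 - V) = 2 - V)
y(Q) = 1 (y(Q) = 2 - 1*1 = 2 - 1 = 1)
N(E) = 4 + 4*E**2 (N(E) = (4*E)*E + 4 = 4*E**2 + 4 = 4 + 4*E**2)
Y(M) = -9 + 1/(3 + M) (Y(M) = -9 + 1/(M + 3) = -9 + 1/(3 + M))
(-121 + Y(N(y(5))))**2 = (-121 + (-26 - 9*(4 + 4*1**2))/(3 + (4 + 4*1**2)))**2 = (-121 + (-26 - 9*(4 + 4*1))/(3 + (4 + 4*1)))**2 = (-121 + (-26 - 9*(4 + 4))/(3 + (4 + 4)))**2 = (-121 + (-26 - 9*8)/(3 + 8))**2 = (-121 + (-26 - 72)/11)**2 = (-121 + (1/11)*(-98))**2 = (-121 - 98/11)**2 = (-1429/11)**2 = 2042041/121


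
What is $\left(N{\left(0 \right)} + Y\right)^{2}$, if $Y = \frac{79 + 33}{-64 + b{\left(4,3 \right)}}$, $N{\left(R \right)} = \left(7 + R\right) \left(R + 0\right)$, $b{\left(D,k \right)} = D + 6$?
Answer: $\frac{3136}{729} \approx 4.3018$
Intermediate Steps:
$b{\left(D,k \right)} = 6 + D$
$N{\left(R \right)} = R \left(7 + R\right)$ ($N{\left(R \right)} = \left(7 + R\right) R = R \left(7 + R\right)$)
$Y = - \frac{56}{27}$ ($Y = \frac{79 + 33}{-64 + \left(6 + 4\right)} = \frac{112}{-64 + 10} = \frac{112}{-54} = 112 \left(- \frac{1}{54}\right) = - \frac{56}{27} \approx -2.0741$)
$\left(N{\left(0 \right)} + Y\right)^{2} = \left(0 \left(7 + 0\right) - \frac{56}{27}\right)^{2} = \left(0 \cdot 7 - \frac{56}{27}\right)^{2} = \left(0 - \frac{56}{27}\right)^{2} = \left(- \frac{56}{27}\right)^{2} = \frac{3136}{729}$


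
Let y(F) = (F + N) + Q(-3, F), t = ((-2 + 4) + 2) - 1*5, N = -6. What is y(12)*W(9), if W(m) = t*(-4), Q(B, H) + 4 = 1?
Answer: 12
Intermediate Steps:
Q(B, H) = -3 (Q(B, H) = -4 + 1 = -3)
t = -1 (t = (2 + 2) - 5 = 4 - 5 = -1)
y(F) = -9 + F (y(F) = (F - 6) - 3 = (-6 + F) - 3 = -9 + F)
W(m) = 4 (W(m) = -1*(-4) = 4)
y(12)*W(9) = (-9 + 12)*4 = 3*4 = 12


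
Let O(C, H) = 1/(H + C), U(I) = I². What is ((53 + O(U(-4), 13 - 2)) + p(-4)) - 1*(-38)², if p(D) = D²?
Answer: -37124/27 ≈ -1375.0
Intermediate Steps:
O(C, H) = 1/(C + H)
((53 + O(U(-4), 13 - 2)) + p(-4)) - 1*(-38)² = ((53 + 1/((-4)² + (13 - 2))) + (-4)²) - 1*(-38)² = ((53 + 1/(16 + 11)) + 16) - 1*1444 = ((53 + 1/27) + 16) - 1444 = (1432/27 + 16) - 1444 = 1864/27 - 1444 = -37124/27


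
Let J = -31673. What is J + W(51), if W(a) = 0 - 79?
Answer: -31752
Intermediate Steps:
W(a) = -79
J + W(51) = -31673 - 79 = -31752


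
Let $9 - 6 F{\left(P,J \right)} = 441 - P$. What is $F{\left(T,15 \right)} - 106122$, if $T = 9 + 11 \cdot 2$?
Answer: $- \frac{637133}{6} \approx -1.0619 \cdot 10^{5}$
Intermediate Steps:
$T = 31$ ($T = 9 + 22 = 31$)
$F{\left(P,J \right)} = -72 + \frac{P}{6}$ ($F{\left(P,J \right)} = \frac{3}{2} - \frac{441 - P}{6} = \frac{3}{2} + \left(- \frac{147}{2} + \frac{P}{6}\right) = -72 + \frac{P}{6}$)
$F{\left(T,15 \right)} - 106122 = \left(-72 + \frac{1}{6} \cdot 31\right) - 106122 = \left(-72 + \frac{31}{6}\right) - 106122 = - \frac{401}{6} - 106122 = - \frac{637133}{6}$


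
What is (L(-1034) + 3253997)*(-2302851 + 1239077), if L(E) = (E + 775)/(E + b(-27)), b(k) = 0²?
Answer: -1789604635977259/517 ≈ -3.4615e+12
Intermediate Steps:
b(k) = 0
L(E) = (775 + E)/E (L(E) = (E + 775)/(E + 0) = (775 + E)/E)
(L(-1034) + 3253997)*(-2302851 + 1239077) = ((775 - 1034)/(-1034) + 3253997)*(-2302851 + 1239077) = (-1/1034*(-259) + 3253997)*(-1063774) = (259/1034 + 3253997)*(-1063774) = (3364633157/1034)*(-1063774) = -1789604635977259/517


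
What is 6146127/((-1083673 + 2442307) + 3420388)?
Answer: 6146127/4779022 ≈ 1.2861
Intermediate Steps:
6146127/((-1083673 + 2442307) + 3420388) = 6146127/(1358634 + 3420388) = 6146127/4779022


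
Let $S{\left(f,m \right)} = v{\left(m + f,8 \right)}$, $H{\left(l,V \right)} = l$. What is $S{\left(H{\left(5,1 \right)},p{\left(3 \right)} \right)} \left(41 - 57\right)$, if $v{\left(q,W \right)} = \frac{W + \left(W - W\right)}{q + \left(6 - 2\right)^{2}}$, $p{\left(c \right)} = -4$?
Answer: $- \frac{128}{17} \approx -7.5294$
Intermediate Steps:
$v{\left(q,W \right)} = \frac{W}{16 + q}$ ($v{\left(q,W \right)} = \frac{W + 0}{q + 4^{2}} = \frac{W}{q + 16} = \frac{W}{16 + q}$)
$S{\left(f,m \right)} = \frac{8}{16 + f + m}$ ($S{\left(f,m \right)} = \frac{8}{16 + \left(m + f\right)} = \frac{8}{16 + \left(f + m\right)} = \frac{8}{16 + f + m}$)
$S{\left(H{\left(5,1 \right)},p{\left(3 \right)} \right)} \left(41 - 57\right) = \frac{8}{16 + 5 - 4} \left(41 - 57\right) = \frac{8}{17} \left(41 - 57\right) = 8 \cdot \frac{1}{17} \left(-16\right) = \frac{8}{17} \left(-16\right) = - \frac{128}{17}$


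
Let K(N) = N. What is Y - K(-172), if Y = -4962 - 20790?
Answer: -25580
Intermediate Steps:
Y = -25752
Y - K(-172) = -25752 - 1*(-172) = -25752 + 172 = -25580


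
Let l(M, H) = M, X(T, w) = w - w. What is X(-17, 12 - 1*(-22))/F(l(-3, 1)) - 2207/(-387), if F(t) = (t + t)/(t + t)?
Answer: 2207/387 ≈ 5.7028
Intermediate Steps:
X(T, w) = 0
F(t) = 1 (F(t) = (2*t)/((2*t)) = (2*t)*(1/(2*t)) = 1)
X(-17, 12 - 1*(-22))/F(l(-3, 1)) - 2207/(-387) = 0/1 - 2207/(-387) = 0*1 - 2207*(-1/387) = 0 + 2207/387 = 2207/387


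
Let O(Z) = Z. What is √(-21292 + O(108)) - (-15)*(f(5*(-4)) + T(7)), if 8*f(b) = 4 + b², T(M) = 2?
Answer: 1575/2 + 8*I*√331 ≈ 787.5 + 145.55*I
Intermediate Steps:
f(b) = ½ + b²/8 (f(b) = (4 + b²)/8 = ½ + b²/8)
√(-21292 + O(108)) - (-15)*(f(5*(-4)) + T(7)) = √(-21292 + 108) - (-15)*((½ + (5*(-4))²/8) + 2) = √(-21184) - (-15)*((½ + (⅛)*(-20)²) + 2) = 8*I*√331 - (-15)*((½ + (⅛)*400) + 2) = 8*I*√331 - (-15)*((½ + 50) + 2) = 8*I*√331 - (-15)*(101/2 + 2) = 8*I*√331 - (-15)*105/2 = 8*I*√331 - 1*(-1575/2) = 8*I*√331 + 1575/2 = 1575/2 + 8*I*√331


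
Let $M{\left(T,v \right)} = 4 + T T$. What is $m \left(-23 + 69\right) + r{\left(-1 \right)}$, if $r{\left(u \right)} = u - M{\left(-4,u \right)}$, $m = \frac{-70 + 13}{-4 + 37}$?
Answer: $- \frac{1105}{11} \approx -100.45$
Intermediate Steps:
$m = - \frac{19}{11}$ ($m = - \frac{57}{33} = \left(-57\right) \frac{1}{33} = - \frac{19}{11} \approx -1.7273$)
$M{\left(T,v \right)} = 4 + T^{2}$
$r{\left(u \right)} = -20 + u$ ($r{\left(u \right)} = u - \left(4 + \left(-4\right)^{2}\right) = u - \left(4 + 16\right) = u - 20 = -20 + u$)
$m \left(-23 + 69\right) + r{\left(-1 \right)} = - \frac{19 \left(-23 + 69\right)}{11} - 21 = \left(- \frac{19}{11}\right) 46 - 21 = - \frac{874}{11} - 21 = - \frac{1105}{11}$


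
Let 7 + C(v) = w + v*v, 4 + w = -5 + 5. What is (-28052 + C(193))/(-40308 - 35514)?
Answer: -1531/12637 ≈ -0.12115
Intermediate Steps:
w = -4 (w = -4 + (-5 + 5) = -4 + 0 = -4)
C(v) = -11 + v² (C(v) = -7 + (-4 + v*v) = -7 + (-4 + v²) = -11 + v²)
(-28052 + C(193))/(-40308 - 35514) = (-28052 + (-11 + 193²))/(-40308 - 35514) = (-28052 + (-11 + 37249))/(-75822) = (-28052 + 37238)*(-1/75822) = 9186*(-1/75822) = -1531/12637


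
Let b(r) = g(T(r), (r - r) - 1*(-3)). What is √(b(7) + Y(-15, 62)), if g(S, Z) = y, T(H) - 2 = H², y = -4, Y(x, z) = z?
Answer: √58 ≈ 7.6158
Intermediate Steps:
T(H) = 2 + H²
g(S, Z) = -4
b(r) = -4
√(b(7) + Y(-15, 62)) = √(-4 + 62) = √58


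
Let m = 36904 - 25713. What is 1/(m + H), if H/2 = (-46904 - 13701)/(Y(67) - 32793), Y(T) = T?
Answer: 16363/183178938 ≈ 8.9328e-5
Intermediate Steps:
m = 11191
H = 60605/16363 (H = 2*((-46904 - 13701)/(67 - 32793)) = 2*(-60605/(-32726)) = 2*(-60605*(-1/32726)) = 2*(60605/32726) = 60605/16363 ≈ 3.7038)
1/(m + H) = 1/(11191 + 60605/16363) = 1/(183178938/16363) = 16363/183178938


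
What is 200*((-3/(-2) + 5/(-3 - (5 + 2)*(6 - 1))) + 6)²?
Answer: 3920000/361 ≈ 10859.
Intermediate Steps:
200*((-3/(-2) + 5/(-3 - (5 + 2)*(6 - 1))) + 6)² = 200*((-3*(-½) + 5/(-3 - 7*5)) + 6)² = 200*((3/2 + 5/(-3 - 1*35)) + 6)² = 200*((3/2 + 5/(-3 - 35)) + 6)² = 200*((3/2 + 5/(-38)) + 6)² = 200*((3/2 + 5*(-1/38)) + 6)² = 200*((3/2 - 5/38) + 6)² = 200*(26/19 + 6)² = 200*(140/19)² = 200*(19600/361) = 3920000/361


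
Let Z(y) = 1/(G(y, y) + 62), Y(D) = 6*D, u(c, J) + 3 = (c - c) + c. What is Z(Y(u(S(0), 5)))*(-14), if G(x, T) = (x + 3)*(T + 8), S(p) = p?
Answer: -7/106 ≈ -0.066038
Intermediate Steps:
u(c, J) = -3 + c (u(c, J) = -3 + ((c - c) + c) = -3 + (0 + c) = -3 + c)
G(x, T) = (3 + x)*(8 + T)
Z(y) = 1/(86 + y**2 + 11*y) (Z(y) = 1/((24 + 3*y + 8*y + y*y) + 62) = 1/((24 + 3*y + 8*y + y**2) + 62) = 1/((24 + y**2 + 11*y) + 62) = 1/(86 + y**2 + 11*y))
Z(Y(u(S(0), 5)))*(-14) = -14/(86 + (6*(-3 + 0))**2 + 11*(6*(-3 + 0))) = -14/(86 + (6*(-3))**2 + 11*(6*(-3))) = -14/(86 + (-18)**2 + 11*(-18)) = -14/(86 + 324 - 198) = -14/212 = (1/212)*(-14) = -7/106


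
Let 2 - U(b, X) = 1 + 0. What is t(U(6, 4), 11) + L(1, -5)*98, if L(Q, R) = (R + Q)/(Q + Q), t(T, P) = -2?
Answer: -198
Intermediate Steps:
U(b, X) = 1 (U(b, X) = 2 - (1 + 0) = 2 - 1*1 = 2 - 1 = 1)
L(Q, R) = (Q + R)/(2*Q) (L(Q, R) = (Q + R)/((2*Q)) = (Q + R)*(1/(2*Q)) = (Q + R)/(2*Q))
t(U(6, 4), 11) + L(1, -5)*98 = -2 + ((1/2)*(1 - 5)/1)*98 = -2 + ((1/2)*1*(-4))*98 = -2 - 2*98 = -2 - 196 = -198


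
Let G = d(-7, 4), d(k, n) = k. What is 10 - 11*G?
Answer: 87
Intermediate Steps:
G = -7
10 - 11*G = 10 - 11*(-7) = 10 + 77 = 87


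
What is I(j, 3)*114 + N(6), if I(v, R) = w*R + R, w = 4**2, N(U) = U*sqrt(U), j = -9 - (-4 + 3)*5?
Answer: 5814 + 6*sqrt(6) ≈ 5828.7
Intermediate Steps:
j = -4 (j = -9 - (-1)*5 = -9 - 1*(-5) = -9 + 5 = -4)
N(U) = U**(3/2)
w = 16
I(v, R) = 17*R (I(v, R) = 16*R + R = 17*R)
I(j, 3)*114 + N(6) = (17*3)*114 + 6**(3/2) = 51*114 + 6*sqrt(6) = 5814 + 6*sqrt(6)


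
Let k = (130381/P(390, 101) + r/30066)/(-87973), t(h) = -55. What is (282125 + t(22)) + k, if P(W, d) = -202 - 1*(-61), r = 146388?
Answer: 17532741605363683/62157411123 ≈ 2.8207e+5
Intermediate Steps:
P(W, d) = -141 (P(W, d) = -202 + 61 = -141)
k = 649899073/62157411123 (k = (130381/(-141) + 146388/30066)/(-87973) = (130381*(-1/141) + 146388*(1/30066))*(-1/87973) = (-130381/141 + 24398/5011)*(-1/87973) = -649899073/706551*(-1/87973) = 649899073/62157411123 ≈ 0.010456)
(282125 + t(22)) + k = (282125 - 55) + 649899073/62157411123 = 282070 + 649899073/62157411123 = 17532741605363683/62157411123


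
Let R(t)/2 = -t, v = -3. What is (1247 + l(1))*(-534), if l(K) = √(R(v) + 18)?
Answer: -665898 - 1068*√6 ≈ -6.6851e+5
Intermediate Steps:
R(t) = -2*t (R(t) = 2*(-t) = -2*t)
l(K) = 2*√6 (l(K) = √(-2*(-3) + 18) = √(6 + 18) = √24 = 2*√6)
(1247 + l(1))*(-534) = (1247 + 2*√6)*(-534) = -665898 - 1068*√6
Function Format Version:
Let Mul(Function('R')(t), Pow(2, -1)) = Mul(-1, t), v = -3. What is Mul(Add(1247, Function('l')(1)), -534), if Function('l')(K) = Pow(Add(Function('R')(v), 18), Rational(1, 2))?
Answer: Add(-665898, Mul(-1068, Pow(6, Rational(1, 2)))) ≈ -6.6851e+5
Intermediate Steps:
Function('R')(t) = Mul(-2, t) (Function('R')(t) = Mul(2, Mul(-1, t)) = Mul(-2, t))
Function('l')(K) = Mul(2, Pow(6, Rational(1, 2))) (Function('l')(K) = Pow(Add(Mul(-2, -3), 18), Rational(1, 2)) = Pow(Add(6, 18), Rational(1, 2)) = Pow(24, Rational(1, 2)) = Mul(2, Pow(6, Rational(1, 2))))
Mul(Add(1247, Function('l')(1)), -534) = Mul(Add(1247, Mul(2, Pow(6, Rational(1, 2)))), -534) = Add(-665898, Mul(-1068, Pow(6, Rational(1, 2))))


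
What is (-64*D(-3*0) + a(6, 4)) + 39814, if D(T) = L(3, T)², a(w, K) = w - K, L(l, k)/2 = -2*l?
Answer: 30600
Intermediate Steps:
L(l, k) = -4*l (L(l, k) = 2*(-2*l) = -4*l)
D(T) = 144 (D(T) = (-4*3)² = (-12)² = 144)
(-64*D(-3*0) + a(6, 4)) + 39814 = (-64*144 + (6 - 1*4)) + 39814 = (-9216 + (6 - 4)) + 39814 = (-9216 + 2) + 39814 = -9214 + 39814 = 30600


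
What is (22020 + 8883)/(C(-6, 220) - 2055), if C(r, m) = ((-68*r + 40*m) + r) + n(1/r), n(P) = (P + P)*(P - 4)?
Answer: 556254/128671 ≈ 4.3231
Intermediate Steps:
n(P) = 2*P*(-4 + P) (n(P) = (2*P)*(-4 + P) = 2*P*(-4 + P))
C(r, m) = -67*r + 40*m + 2*(-4 + 1/r)/r (C(r, m) = ((-68*r + 40*m) + r) + 2*(-4 + 1/r)/r = (-67*r + 40*m) + 2*(-4 + 1/r)/r = -67*r + 40*m + 2*(-4 + 1/r)/r)
(22020 + 8883)/(C(-6, 220) - 2055) = (22020 + 8883)/((-67*(-6) - 8/(-6) + 2/(-6)² + 40*220) - 2055) = 30903/((402 - 8*(-⅙) + 2*(1/36) + 8800) - 2055) = 30903/((402 + 4/3 + 1/18 + 8800) - 2055) = 30903/(165661/18 - 2055) = 30903/(128671/18) = 30903*(18/128671) = 556254/128671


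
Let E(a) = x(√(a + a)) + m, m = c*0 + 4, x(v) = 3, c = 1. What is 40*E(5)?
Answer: 280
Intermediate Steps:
m = 4 (m = 1*0 + 4 = 0 + 4 = 4)
E(a) = 7 (E(a) = 3 + 4 = 7)
40*E(5) = 40*7 = 280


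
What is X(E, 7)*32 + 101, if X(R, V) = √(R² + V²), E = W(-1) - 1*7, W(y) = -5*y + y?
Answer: 101 + 32*√58 ≈ 344.70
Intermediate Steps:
W(y) = -4*y
E = -3 (E = -4*(-1) - 1*7 = 4 - 7 = -3)
X(E, 7)*32 + 101 = √((-3)² + 7²)*32 + 101 = √(9 + 49)*32 + 101 = √58*32 + 101 = 32*√58 + 101 = 101 + 32*√58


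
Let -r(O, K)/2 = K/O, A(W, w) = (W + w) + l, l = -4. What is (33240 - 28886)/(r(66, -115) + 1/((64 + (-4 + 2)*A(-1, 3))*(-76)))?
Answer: 742548576/594287 ≈ 1249.5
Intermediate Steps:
A(W, w) = -4 + W + w (A(W, w) = (W + w) - 4 = -4 + W + w)
r(O, K) = -2*K/O
(33240 - 28886)/(r(66, -115) + 1/((64 + (-4 + 2)*A(-1, 3))*(-76))) = (33240 - 28886)/(-2*(-115)/66 + 1/((64 + (-4 + 2)*(-4 - 1 + 3))*(-76))) = 4354/(-2*(-115)*1/66 + 1/((64 - 2*(-2))*(-76))) = 4354/(115/33 + 1/((64 + 4)*(-76))) = 4354/(115/33 + 1/(68*(-76))) = 4354/(115/33 + 1/(-5168)) = 4354/(115/33 - 1/5168) = 4354/(594287/170544) = 4354*(170544/594287) = 742548576/594287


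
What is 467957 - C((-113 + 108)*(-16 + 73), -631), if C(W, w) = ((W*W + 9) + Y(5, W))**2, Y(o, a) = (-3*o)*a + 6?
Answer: -7312347268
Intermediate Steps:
Y(o, a) = 6 - 3*a*o (Y(o, a) = -3*a*o + 6 = 6 - 3*a*o)
C(W, w) = (15 + W**2 - 15*W)**2 (C(W, w) = ((W*W + 9) + (6 - 3*W*5))**2 = ((W**2 + 9) + (6 - 15*W))**2 = ((9 + W**2) + (6 - 15*W))**2 = (15 + W**2 - 15*W)**2)
467957 - C((-113 + 108)*(-16 + 73), -631) = 467957 - (15 + ((-113 + 108)*(-16 + 73))**2 - 15*(-113 + 108)*(-16 + 73))**2 = 467957 - (15 + (-5*57)**2 - (-75)*57)**2 = 467957 - (15 + (-285)**2 - 15*(-285))**2 = 467957 - (15 + 81225 + 4275)**2 = 467957 - 1*85515**2 = 467957 - 1*7312815225 = 467957 - 7312815225 = -7312347268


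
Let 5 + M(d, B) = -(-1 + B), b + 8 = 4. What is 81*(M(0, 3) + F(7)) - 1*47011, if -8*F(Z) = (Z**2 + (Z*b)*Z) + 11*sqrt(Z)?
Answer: -368717/8 - 891*sqrt(7)/8 ≈ -46384.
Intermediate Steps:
b = -4 (b = -8 + 4 = -4)
M(d, B) = -4 - B (M(d, B) = -5 - (-1 + B) = -5 + (1 - B) = -4 - B)
F(Z) = -11*sqrt(Z)/8 + 3*Z**2/8 (F(Z) = -((Z**2 + (Z*(-4))*Z) + 11*sqrt(Z))/8 = -((Z**2 + (-4*Z)*Z) + 11*sqrt(Z))/8 = -((Z**2 - 4*Z**2) + 11*sqrt(Z))/8 = -(-3*Z**2 + 11*sqrt(Z))/8 = -11*sqrt(Z)/8 + 3*Z**2/8)
81*(M(0, 3) + F(7)) - 1*47011 = 81*((-4 - 1*3) + (-11*sqrt(7)/8 + (3/8)*7**2)) - 1*47011 = 81*((-4 - 3) + (-11*sqrt(7)/8 + (3/8)*49)) - 47011 = 81*(-7 + (-11*sqrt(7)/8 + 147/8)) - 47011 = 81*(-7 + (147/8 - 11*sqrt(7)/8)) - 47011 = 81*(91/8 - 11*sqrt(7)/8) - 47011 = (7371/8 - 891*sqrt(7)/8) - 47011 = -368717/8 - 891*sqrt(7)/8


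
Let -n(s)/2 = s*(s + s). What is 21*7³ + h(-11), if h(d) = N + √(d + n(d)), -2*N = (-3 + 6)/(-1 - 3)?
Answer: 57627/8 + 3*I*√55 ≈ 7203.4 + 22.249*I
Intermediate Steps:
n(s) = -4*s² (n(s) = -2*s*(s + s) = -2*s*2*s = -4*s²)
N = 3/8 (N = -(-3 + 6)/(2*(-1 - 3)) = -3/(2*(-4)) = -3*(-1)/(2*4) = -½*(-¾) = 3/8 ≈ 0.37500)
h(d) = 3/8 + √(d - 4*d²)
21*7³ + h(-11) = 21*7³ + (3/8 + √(-11*(1 - 4*(-11)))) = 21*343 + (3/8 + √(-11*(1 + 44))) = 7203 + (3/8 + √(-11*45)) = 7203 + (3/8 + √(-495)) = 7203 + (3/8 + 3*I*√55) = 57627/8 + 3*I*√55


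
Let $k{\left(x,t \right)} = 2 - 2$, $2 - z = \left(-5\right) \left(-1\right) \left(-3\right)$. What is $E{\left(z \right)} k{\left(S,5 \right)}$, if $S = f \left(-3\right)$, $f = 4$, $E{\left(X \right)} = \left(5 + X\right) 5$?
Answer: $0$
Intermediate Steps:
$z = 17$ ($z = 2 - \left(-5\right) \left(-1\right) \left(-3\right) = 2 - 5 \left(-3\right) = 2 - -15 = 2 + 15 = 17$)
$E{\left(X \right)} = 25 + 5 X$
$S = -12$ ($S = 4 \left(-3\right) = -12$)
$k{\left(x,t \right)} = 0$ ($k{\left(x,t \right)} = 2 - 2 = 0$)
$E{\left(z \right)} k{\left(S,5 \right)} = \left(25 + 5 \cdot 17\right) 0 = \left(25 + 85\right) 0 = 110 \cdot 0 = 0$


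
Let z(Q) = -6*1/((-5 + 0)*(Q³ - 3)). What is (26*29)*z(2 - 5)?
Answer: -754/25 ≈ -30.160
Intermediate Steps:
z(Q) = -6/(15 - 5*Q³) (z(Q) = -6*(-1/(5*(-3 + Q³))) = -6/(15 - 5*Q³))
(26*29)*z(2 - 5) = (26*29)*(6/(5*(-3 + (2 - 5)³))) = 754*(6/(5*(-3 + (-3)³))) = 754*(6/(5*(-3 - 27))) = 754*((6/5)/(-30)) = 754*((6/5)*(-1/30)) = 754*(-1/25) = -754/25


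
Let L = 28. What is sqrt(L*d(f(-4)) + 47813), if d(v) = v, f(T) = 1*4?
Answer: 15*sqrt(213) ≈ 218.92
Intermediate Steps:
f(T) = 4
sqrt(L*d(f(-4)) + 47813) = sqrt(28*4 + 47813) = sqrt(112 + 47813) = sqrt(47925) = 15*sqrt(213)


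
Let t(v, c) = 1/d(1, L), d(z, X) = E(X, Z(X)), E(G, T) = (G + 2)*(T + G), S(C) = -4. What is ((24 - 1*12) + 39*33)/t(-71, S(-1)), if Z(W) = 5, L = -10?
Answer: 51960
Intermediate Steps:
E(G, T) = (2 + G)*(G + T)
d(z, X) = 10 + X² + 7*X (d(z, X) = X² + 2*X + 2*5 + X*5 = X² + 2*X + 10 + 5*X = 10 + X² + 7*X)
t(v, c) = 1/40 (t(v, c) = 1/(10 + (-10)² + 7*(-10)) = 1/(10 + 100 - 70) = 1/40)
((24 - 1*12) + 39*33)/t(-71, S(-1)) = ((24 - 1*12) + 39*33)/(1/40) = ((24 - 12) + 1287)*40 = (12 + 1287)*40 = 1299*40 = 51960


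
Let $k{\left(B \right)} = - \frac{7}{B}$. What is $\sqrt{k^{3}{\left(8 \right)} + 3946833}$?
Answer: $\frac{\sqrt{4041556306}}{32} \approx 1986.7$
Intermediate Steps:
$\sqrt{k^{3}{\left(8 \right)} + 3946833} = \sqrt{\left(- \frac{7}{8}\right)^{3} + 3946833} = \sqrt{- \frac{343}{512} + 3946833} = \sqrt{\frac{2020778153}{512}} = \frac{\sqrt{4041556306}}{32}$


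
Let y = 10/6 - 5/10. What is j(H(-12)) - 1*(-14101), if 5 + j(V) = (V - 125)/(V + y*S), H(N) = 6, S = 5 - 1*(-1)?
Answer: 183129/13 ≈ 14087.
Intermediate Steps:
S = 6 (S = 5 + 1 = 6)
y = 7/6 (y = 10*(⅙) - 5*⅒ = 5/3 - ½ = 7/6 ≈ 1.1667)
j(V) = -5 + (-125 + V)/(7 + V) (j(V) = -5 + (V - 125)/(V + (7/6)*6) = -5 + (-125 + V)/(V + 7) = -5 + (-125 + V)/(7 + V))
j(H(-12)) - 1*(-14101) = 4*(-40 - 1*6)/(7 + 6) - 1*(-14101) = 4*(-40 - 6)/13 + 14101 = 4*(1/13)*(-46) + 14101 = -184/13 + 14101 = 183129/13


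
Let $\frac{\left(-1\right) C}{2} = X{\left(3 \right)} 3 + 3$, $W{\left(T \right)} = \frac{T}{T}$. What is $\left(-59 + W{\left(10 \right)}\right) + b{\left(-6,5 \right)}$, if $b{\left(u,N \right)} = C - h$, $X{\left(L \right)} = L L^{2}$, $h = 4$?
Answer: $-230$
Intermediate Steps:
$X{\left(L \right)} = L^{3}$
$W{\left(T \right)} = 1$
$C = -168$ ($C = - 2 \left(3^{3} \cdot 3 + 3\right) = - 2 \left(27 \cdot 3 + 3\right) = - 2 \left(81 + 3\right) = \left(-2\right) 84 = -168$)
$b{\left(u,N \right)} = -172$ ($b{\left(u,N \right)} = -168 - 4 = -172$)
$\left(-59 + W{\left(10 \right)}\right) + b{\left(-6,5 \right)} = \left(-59 + 1\right) - 172 = -58 - 172 = -230$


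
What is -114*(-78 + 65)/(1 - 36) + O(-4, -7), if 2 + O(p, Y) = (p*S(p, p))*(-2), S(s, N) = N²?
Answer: 2928/35 ≈ 83.657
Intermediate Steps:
O(p, Y) = -2 - 2*p³ (O(p, Y) = -2 + (p*p²)*(-2) = -2 + p³*(-2) = -2 - 2*p³)
-114*(-78 + 65)/(1 - 36) + O(-4, -7) = -114*(-78 + 65)/(1 - 36) + (-2 - 2*(-4)³) = -(-1482)/(-35) + (-2 - 2*(-64)) = -(-1482)*(-1)/35 + (-2 + 128) = -114*13/35 + 126 = -1482/35 + 126 = 2928/35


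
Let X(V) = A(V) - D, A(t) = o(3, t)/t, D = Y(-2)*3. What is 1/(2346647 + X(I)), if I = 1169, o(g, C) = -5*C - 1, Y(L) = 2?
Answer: 1169/2743217483 ≈ 4.2614e-7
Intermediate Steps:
o(g, C) = -1 - 5*C
D = 6 (D = 2*3 = 6)
A(t) = (-1 - 5*t)/t
X(V) = -11 - 1/V (X(V) = (-5 - 1/V) - 1*6 = (-5 - 1/V) - 6 = -11 - 1/V)
1/(2346647 + X(I)) = 1/(2346647 + (-11 - 1/1169)) = 1/(2346647 - 12860/1169) = 1/(2743217483/1169) = 1169/2743217483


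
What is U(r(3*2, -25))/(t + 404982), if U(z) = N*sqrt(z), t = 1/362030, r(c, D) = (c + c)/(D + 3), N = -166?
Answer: -60096980*I*sqrt(66)/1612771968071 ≈ -0.00030273*I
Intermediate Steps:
r(c, D) = 2*c/(3 + D) (r(c, D) = (2*c)/(3 + D) = 2*c/(3 + D))
t = 1/362030 ≈ 2.7622e-6
U(z) = -166*sqrt(z)
U(r(3*2, -25))/(t + 404982) = (-166*sqrt(2)*(sqrt(6)*(I*sqrt(22)/22)))/(1/362030 + 404982) = (-166*2*sqrt(3)*(I*sqrt(22)/22))/(146615633461/362030) = -166*I*sqrt(66)/11*(362030/146615633461) = -60096980*I*sqrt(66)/1612771968071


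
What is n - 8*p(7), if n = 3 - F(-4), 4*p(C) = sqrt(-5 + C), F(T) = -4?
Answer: 7 - 2*sqrt(2) ≈ 4.1716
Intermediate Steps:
p(C) = sqrt(-5 + C)/4
n = 7 (n = 3 - 1*(-4) = 3 + 4 = 7)
n - 8*p(7) = 7 - 2*sqrt(-5 + 7) = 7 - 2*sqrt(2)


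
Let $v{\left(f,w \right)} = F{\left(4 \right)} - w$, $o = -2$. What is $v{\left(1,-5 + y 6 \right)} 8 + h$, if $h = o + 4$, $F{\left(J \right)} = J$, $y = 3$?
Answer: $-70$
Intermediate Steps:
$v{\left(f,w \right)} = 4 - w$
$h = 2$ ($h = -2 + 4 = 2$)
$v{\left(1,-5 + y 6 \right)} 8 + h = \left(4 - \left(-5 + 3 \cdot 6\right)\right) 8 + 2 = \left(4 - \left(-5 + 18\right)\right) 8 + 2 = \left(4 - 13\right) 8 + 2 = \left(-9\right) 8 + 2 = -72 + 2 = -70$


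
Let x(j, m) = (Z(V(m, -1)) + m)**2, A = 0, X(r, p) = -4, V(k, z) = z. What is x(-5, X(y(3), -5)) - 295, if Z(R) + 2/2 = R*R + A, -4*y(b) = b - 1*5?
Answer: -279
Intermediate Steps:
y(b) = 5/4 - b/4 (y(b) = -(b - 1*5)/4 = -(b - 5)/4 = -(-5 + b)/4 = 5/4 - b/4)
Z(R) = -1 + R**2 (Z(R) = -1 + (R*R + 0) = -1 + (R**2 + 0) = -1 + R**2)
x(j, m) = m**2 (x(j, m) = ((-1 + (-1)**2) + m)**2 = ((-1 + 1) + m)**2 = (0 + m)**2 = m**2)
x(-5, X(y(3), -5)) - 295 = (-4)**2 - 295 = 16 - 295 = -279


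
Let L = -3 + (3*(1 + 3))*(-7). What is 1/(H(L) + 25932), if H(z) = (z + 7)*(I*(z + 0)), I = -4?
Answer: -1/1908 ≈ -0.00052411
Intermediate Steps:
L = -87 (L = -3 + (3*4)*(-7) = -3 + 12*(-7) = -3 - 84 = -87)
H(z) = -4*z*(7 + z) (H(z) = (z + 7)*(-4*(z + 0)) = (7 + z)*(-4*z) = -4*z*(7 + z))
1/(H(L) + 25932) = 1/(-4*(-87)*(7 - 87) + 25932) = 1/(-4*(-87)*(-80) + 25932) = 1/(-27840 + 25932) = 1/(-1908) = -1/1908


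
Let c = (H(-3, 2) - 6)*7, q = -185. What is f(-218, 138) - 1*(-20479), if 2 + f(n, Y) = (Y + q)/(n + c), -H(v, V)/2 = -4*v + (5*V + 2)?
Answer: 12204339/596 ≈ 20477.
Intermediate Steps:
H(v, V) = -4 - 10*V + 8*v (H(v, V) = -2*(-4*v + (5*V + 2)) = -2*(-4*v + (2 + 5*V)) = -2*(2 - 4*v + 5*V) = -4 - 10*V + 8*v)
c = -378 (c = ((-4 - 10*2 + 8*(-3)) - 6)*7 = ((-4 - 20 - 24) - 6)*7 = (-48 - 6)*7 = -54*7 = -378)
f(n, Y) = -2 + (-185 + Y)/(-378 + n) (f(n, Y) = -2 + (Y - 185)/(n - 378) = -2 + (-185 + Y)/(-378 + n))
f(-218, 138) - 1*(-20479) = (571 + 138 - 2*(-218))/(-378 - 218) - 1*(-20479) = (571 + 138 + 436)/(-596) + 20479 = -1/596*1145 + 20479 = -1145/596 + 20479 = 12204339/596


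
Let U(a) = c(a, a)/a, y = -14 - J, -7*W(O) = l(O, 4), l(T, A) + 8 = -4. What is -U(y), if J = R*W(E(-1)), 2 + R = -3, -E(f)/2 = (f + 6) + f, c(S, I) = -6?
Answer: -21/19 ≈ -1.1053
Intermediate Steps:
E(f) = -12 - 4*f (E(f) = -2*((f + 6) + f) = -2*((6 + f) + f) = -2*(6 + 2*f) = -12 - 4*f)
l(T, A) = -12 (l(T, A) = -8 - 4 = -12)
W(O) = 12/7 (W(O) = -⅐*(-12) = 12/7)
R = -5 (R = -2 - 3 = -5)
J = -60/7 (J = -5*12/7 = -60/7 ≈ -8.5714)
y = -38/7 (y = -14 - 1*(-60/7) = -14 + 60/7 = -38/7 ≈ -5.4286)
U(a) = -6/a
-U(y) = -(-6)/(-38/7) = -(-6)*(-7)/38 = -1*21/19 = -21/19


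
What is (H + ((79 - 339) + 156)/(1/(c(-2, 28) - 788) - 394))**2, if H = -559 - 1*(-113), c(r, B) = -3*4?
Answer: 19739251338630916/99351670401 ≈ 1.9868e+5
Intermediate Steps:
c(r, B) = -12
H = -446 (H = -559 + 113 = -446)
(H + ((79 - 339) + 156)/(1/(c(-2, 28) - 788) - 394))**2 = (-446 + ((79 - 339) + 156)/(1/(-12 - 788) - 394))**2 = (-446 + (-260 + 156)/(1/(-800) - 394))**2 = (-446 - 104/(-1/800 - 394))**2 = (-446 - 104/(-315201/800))**2 = (-446 - 104*(-800/315201))**2 = (-446 + 83200/315201)**2 = (-140496446/315201)**2 = 19739251338630916/99351670401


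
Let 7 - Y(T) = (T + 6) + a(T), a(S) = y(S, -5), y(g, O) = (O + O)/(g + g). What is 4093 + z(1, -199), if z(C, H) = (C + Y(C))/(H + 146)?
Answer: 216923/53 ≈ 4092.9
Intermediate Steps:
y(g, O) = O/g (y(g, O) = (2*O)/((2*g)) = (2*O)*(1/(2*g)) = O/g)
a(S) = -5/S
Y(T) = 1 - T + 5/T (Y(T) = 7 - ((T + 6) - 5/T) = 7 - ((6 + T) - 5/T) = 7 - (6 + T - 5/T) = 7 + (-6 - T + 5/T) = 1 - T + 5/T)
z(C, H) = (1 + 5/C)/(146 + H) (z(C, H) = (C + (1 - C + 5/C))/(H + 146) = (1 + 5/C)/(146 + H))
4093 + z(1, -199) = 4093 + (5 + 1)/(1*(146 - 199)) = 4093 + 1*6/(-53) = 4093 + 1*(-1/53)*6 = 4093 - 6/53 = 216923/53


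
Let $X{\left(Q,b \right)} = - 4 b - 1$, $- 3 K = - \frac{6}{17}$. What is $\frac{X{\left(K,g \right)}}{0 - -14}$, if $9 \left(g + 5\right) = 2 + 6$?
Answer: $\frac{139}{126} \approx 1.1032$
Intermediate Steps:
$K = \frac{2}{17}$ ($K = - \frac{\left(-6\right) \frac{1}{17}}{3} = \left(- \frac{1}{3}\right) \left(- \frac{6}{17}\right) = \frac{2}{17} \approx 0.11765$)
$g = - \frac{37}{9}$ ($g = -5 + \frac{2 + 6}{9} = -5 + \frac{1}{9} \cdot 8 = -5 + \frac{8}{9} = - \frac{37}{9} \approx -4.1111$)
$X{\left(Q,b \right)} = -1 - 4 b$
$\frac{X{\left(K,g \right)}}{0 - -14} = \frac{-1 - - \frac{148}{9}}{0 - -14} = \frac{-1 + \frac{148}{9}}{0 + 14} = \frac{1}{14} \cdot \frac{139}{9} = \frac{139}{126}$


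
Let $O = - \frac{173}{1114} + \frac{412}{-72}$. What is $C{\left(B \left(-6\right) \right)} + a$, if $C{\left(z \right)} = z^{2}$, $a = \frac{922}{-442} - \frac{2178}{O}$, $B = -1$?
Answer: $\frac{1316890037}{3255772} \approx 404.48$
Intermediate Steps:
$O = - \frac{29464}{5013}$ ($O = \left(-173\right) \frac{1}{1114} + 412 \left(- \frac{1}{72}\right) = - \frac{173}{1114} - \frac{103}{18} = - \frac{29464}{5013} \approx -5.8775$)
$a = \frac{1199682245}{3255772}$ ($a = \frac{922}{-442} - \frac{2178}{- \frac{29464}{5013}} = 922 \left(- \frac{1}{442}\right) - - \frac{5459157}{14732} = - \frac{461}{221} + \frac{5459157}{14732} = \frac{1199682245}{3255772} \approx 368.48$)
$C{\left(B \left(-6\right) \right)} + a = \left(\left(-1\right) \left(-6\right)\right)^{2} + \frac{1199682245}{3255772} = 6^{2} + \frac{1199682245}{3255772} = 36 + \frac{1199682245}{3255772} = \frac{1316890037}{3255772}$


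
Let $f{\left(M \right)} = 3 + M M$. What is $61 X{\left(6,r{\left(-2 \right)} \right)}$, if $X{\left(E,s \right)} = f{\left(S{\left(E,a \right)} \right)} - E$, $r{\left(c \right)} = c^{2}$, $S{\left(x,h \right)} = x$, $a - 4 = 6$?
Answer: $2013$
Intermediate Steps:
$a = 10$ ($a = 4 + 6 = 10$)
$f{\left(M \right)} = 3 + M^{2}$
$X{\left(E,s \right)} = 3 + E^{2} - E$ ($X{\left(E,s \right)} = \left(3 + E^{2}\right) - E = 3 + E^{2} - E$)
$61 X{\left(6,r{\left(-2 \right)} \right)} = 61 \left(3 + 6^{2} - 6\right) = 61 \left(3 + 36 - 6\right) = 61 \cdot 33 = 2013$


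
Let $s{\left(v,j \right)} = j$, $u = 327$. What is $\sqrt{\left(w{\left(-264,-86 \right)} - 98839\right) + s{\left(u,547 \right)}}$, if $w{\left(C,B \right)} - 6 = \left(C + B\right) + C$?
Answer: $10 i \sqrt{989} \approx 314.48 i$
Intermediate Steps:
$w{\left(C,B \right)} = 6 + B + 2 C$ ($w{\left(C,B \right)} = 6 + \left(\left(C + B\right) + C\right) = 6 + \left(\left(B + C\right) + C\right) = 6 + \left(B + 2 C\right) = 6 + B + 2 C$)
$\sqrt{\left(w{\left(-264,-86 \right)} - 98839\right) + s{\left(u,547 \right)}} = \sqrt{\left(\left(6 - 86 + 2 \left(-264\right)\right) - 98839\right) + 547} = \sqrt{\left(\left(6 - 86 - 528\right) - 98839\right) + 547} = \sqrt{\left(-608 - 98839\right) + 547} = \sqrt{-99447 + 547} = \sqrt{-98900} = 10 i \sqrt{989}$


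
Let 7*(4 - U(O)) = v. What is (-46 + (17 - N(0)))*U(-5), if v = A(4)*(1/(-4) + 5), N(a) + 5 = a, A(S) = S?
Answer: -216/7 ≈ -30.857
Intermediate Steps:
N(a) = -5 + a
v = 19 (v = 4*(1/(-4) + 5) = 4*(1*(-¼) + 5) = 4*(-¼ + 5) = 4*(19/4) = 19)
U(O) = 9/7 (U(O) = 4 - ⅐*19 = 4 - 19/7 = 9/7)
(-46 + (17 - N(0)))*U(-5) = (-46 + (17 - (-5 + 0)))*(9/7) = (-46 + (17 - 1*(-5)))*(9/7) = (-46 + (17 + 5))*(9/7) = (-46 + 22)*(9/7) = -24*9/7 = -216/7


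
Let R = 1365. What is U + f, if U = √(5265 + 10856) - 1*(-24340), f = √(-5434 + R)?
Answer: 24340 + 7*√329 + I*√4069 ≈ 24467.0 + 63.789*I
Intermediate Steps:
f = I*√4069 (f = √(-5434 + 1365) = √(-4069) = I*√4069 ≈ 63.789*I)
U = 24340 + 7*√329 (U = √16121 + 24340 = 7*√329 + 24340 = 24340 + 7*√329 ≈ 24467.)
U + f = (24340 + 7*√329) + I*√4069 = 24340 + 7*√329 + I*√4069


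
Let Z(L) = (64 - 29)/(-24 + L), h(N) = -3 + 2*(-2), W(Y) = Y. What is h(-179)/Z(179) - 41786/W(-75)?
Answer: 39461/75 ≈ 526.15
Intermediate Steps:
h(N) = -7 (h(N) = -3 - 4 = -7)
Z(L) = 35/(-24 + L)
h(-179)/Z(179) - 41786/W(-75) = -7/(35/(-24 + 179)) - 41786/(-75) = -7/(35/155) - 41786*(-1/75) = -7/(35*(1/155)) + 41786/75 = -7/7/31 + 41786/75 = -7*31/7 + 41786/75 = -31 + 41786/75 = 39461/75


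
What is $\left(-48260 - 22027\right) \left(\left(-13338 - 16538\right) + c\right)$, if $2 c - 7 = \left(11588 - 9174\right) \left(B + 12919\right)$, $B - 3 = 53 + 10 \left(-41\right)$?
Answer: $- \frac{2127739661355}{2} \approx -1.0639 \cdot 10^{12}$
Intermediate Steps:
$B = -354$ ($B = 3 + \left(53 + 10 \left(-41\right)\right) = 3 + \left(53 - 410\right) = 3 - 357 = -354$)
$c = \frac{30331917}{2}$ ($c = \frac{7}{2} + \frac{\left(11588 - 9174\right) \left(-354 + 12919\right)}{2} = \frac{7}{2} + \frac{2414 \cdot 12565}{2} = \frac{7}{2} + \frac{1}{2} \cdot 30331910 = \frac{7}{2} + 15165955 = \frac{30331917}{2} \approx 1.5166 \cdot 10^{7}$)
$\left(-48260 - 22027\right) \left(\left(-13338 - 16538\right) + c\right) = \left(-48260 - 22027\right) \left(\left(-13338 - 16538\right) + \frac{30331917}{2}\right) = - 70287 \left(\left(-13338 - 16538\right) + \frac{30331917}{2}\right) = - 70287 \left(-29876 + \frac{30331917}{2}\right) = \left(-70287\right) \frac{30272165}{2} = - \frac{2127739661355}{2}$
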